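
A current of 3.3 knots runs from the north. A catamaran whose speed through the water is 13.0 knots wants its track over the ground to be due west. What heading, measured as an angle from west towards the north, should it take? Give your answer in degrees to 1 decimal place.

14.7°

The current pushes perpendicular to the desired track; the heading must have a component into the current equal to 3.3 knots: 13.0 sin θ = 3.3.
sin θ = 0.2538, so θ = 14.705°.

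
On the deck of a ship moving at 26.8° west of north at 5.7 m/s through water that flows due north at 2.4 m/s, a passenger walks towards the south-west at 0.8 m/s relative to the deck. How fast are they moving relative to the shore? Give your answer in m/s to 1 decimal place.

7.6 m/s

In east/north components (m/s): passenger relative to ship = (-0.566, -0.566); ship relative to water = (-2.570, 5.088); water relative to ground = (0.000, 2.400).
Sum = (-3.136, 6.922) m/s.
Speed = |(-3.136, 6.922)| = 7.599 m/s.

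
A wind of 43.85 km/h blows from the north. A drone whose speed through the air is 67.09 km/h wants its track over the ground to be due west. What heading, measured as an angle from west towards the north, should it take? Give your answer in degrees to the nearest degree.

41°

The wind pushes perpendicular to the desired track; the heading must have a component into the wind equal to 43.85 km/h: 67.09 sin θ = 43.85.
sin θ = 0.6536, so θ = 40.814°.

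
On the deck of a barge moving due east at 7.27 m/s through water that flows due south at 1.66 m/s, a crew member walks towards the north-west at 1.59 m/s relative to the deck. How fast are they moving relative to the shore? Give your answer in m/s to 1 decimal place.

In east/north components (m/s): crew member relative to barge = (-1.124, 1.124); barge relative to water = (7.270, 0.000); water relative to ground = (0.000, -1.660).
Sum = (6.146, -0.536) m/s.
Speed = |(6.146, -0.536)| = 6.169 m/s.

6.2 m/s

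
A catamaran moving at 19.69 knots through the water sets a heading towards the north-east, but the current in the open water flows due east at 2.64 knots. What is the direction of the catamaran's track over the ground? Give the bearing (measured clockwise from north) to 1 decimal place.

049.9°

Taking east as x and north as y: velocity relative to the water = (13.923, 13.923) knots; the water relative to ground = (2.640, 0.000) knots.
Velocity relative to ground = (13.923, 13.923) + (2.640, 0.000) = (16.563, 13.923) knots.
Bearing = atan2(16.56, 13.92) = 49.95° clockwise from north.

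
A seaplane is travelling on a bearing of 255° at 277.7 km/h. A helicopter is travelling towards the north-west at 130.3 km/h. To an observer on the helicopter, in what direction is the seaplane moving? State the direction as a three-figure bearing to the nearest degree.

Taking east as x and north as y: seaplane velocity = (-268.238, -71.874) km/h; helicopter velocity = (-92.136, 92.136) km/h.
Velocity of seaplane relative to helicopter = (-268.238, -71.874) − (-92.136, 92.136) = (-176.102, -164.010) km/h.
Bearing = atan2(-176.10, -164.01) = 227.04° clockwise from north.

227°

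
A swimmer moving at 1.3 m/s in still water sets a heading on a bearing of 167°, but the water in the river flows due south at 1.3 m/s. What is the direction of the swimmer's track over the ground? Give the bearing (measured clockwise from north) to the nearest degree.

Taking east as x and north as y: velocity relative to the water = (0.292, -1.267) m/s; the water relative to ground = (0.000, -1.300) m/s.
Velocity relative to ground = (0.292, -1.267) + (0.000, -1.300) = (0.292, -2.567) m/s.
Bearing = atan2(0.29, -2.57) = 173.50° clockwise from north.

174°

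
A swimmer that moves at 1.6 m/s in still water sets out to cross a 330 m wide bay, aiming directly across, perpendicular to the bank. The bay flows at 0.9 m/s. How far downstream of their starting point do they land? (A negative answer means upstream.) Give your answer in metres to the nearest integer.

186 m

Perpendicular speed = 1.600 m/s; crossing time = 330 / 1.600 = 206.250 s.
Net downstream speed = 0.900 m/s.
Drift = 0.900 × 206.250 = 185.625 m (downstream).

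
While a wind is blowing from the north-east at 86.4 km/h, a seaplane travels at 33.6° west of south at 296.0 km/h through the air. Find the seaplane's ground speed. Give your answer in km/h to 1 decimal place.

381.1 km/h

Taking east as x and north as y: velocity relative to the air = (-163.804, -246.545) km/h; the air relative to ground = (-61.094, -61.094) km/h.
Velocity relative to ground = (-163.804, -246.545) + (-61.094, -61.094) = (-224.898, -307.639) km/h.
Speed = |(-224.898, -307.639)| = 381.078 km/h.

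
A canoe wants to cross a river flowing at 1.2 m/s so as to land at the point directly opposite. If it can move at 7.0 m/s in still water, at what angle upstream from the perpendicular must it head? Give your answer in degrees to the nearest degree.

To cancel the current, the upstream component of the canoe's velocity must equal the flow: 7.0 sin θ = 1.2.
sin θ = 1.2 / 7.0 = 0.1714.
θ = arcsin(0.1714) = 9.871°.

10°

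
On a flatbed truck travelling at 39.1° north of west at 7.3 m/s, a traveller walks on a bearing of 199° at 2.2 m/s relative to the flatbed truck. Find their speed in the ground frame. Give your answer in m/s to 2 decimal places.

Taking east as x and north as y: flatbed truck velocity = (-5.665, 4.604) m/s; traveller velocity relative to flatbed truck = (-0.716, -2.080) m/s.
Velocity relative to ground = (-5.665, 4.604) + (-0.716, -2.080) = (-6.381, 2.524) m/s.
Speed = |(-6.381, 2.524)| = 6.862 m/s.

6.86 m/s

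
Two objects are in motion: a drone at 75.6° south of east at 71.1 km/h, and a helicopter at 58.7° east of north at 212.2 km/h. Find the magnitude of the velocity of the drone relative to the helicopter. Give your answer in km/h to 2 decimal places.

Taking east as x and north as y: drone velocity = (17.682, -68.866) km/h; helicopter velocity = (181.316, 110.242) km/h.
Velocity of drone relative to helicopter = (17.682, -68.866) − (181.316, 110.242) = (-163.634, -179.108) km/h.
Magnitude = |(-163.634, -179.108)| = 242.602 km/h.

242.60 km/h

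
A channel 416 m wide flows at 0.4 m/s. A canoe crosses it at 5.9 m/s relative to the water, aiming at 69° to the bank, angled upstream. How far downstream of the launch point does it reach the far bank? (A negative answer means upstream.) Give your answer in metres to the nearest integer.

Perpendicular speed = 5.508 m/s; crossing time = 416 / 5.508 = 75.525 s.
Net downstream speed = -1.714 m/s.
Drift = -1.714 × 75.525 = -129.478 m (upstream).

-129 m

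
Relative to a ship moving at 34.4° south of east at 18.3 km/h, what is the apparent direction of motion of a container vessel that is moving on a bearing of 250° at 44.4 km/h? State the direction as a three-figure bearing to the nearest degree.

265°

Taking east as x and north as y: container vessel velocity = (-41.722, -15.186) km/h; ship velocity = (15.100, -10.339) km/h.
Velocity of container vessel relative to ship = (-41.722, -15.186) − (15.100, -10.339) = (-56.822, -4.847) km/h.
Bearing = atan2(-56.82, -4.85) = 265.12° clockwise from north.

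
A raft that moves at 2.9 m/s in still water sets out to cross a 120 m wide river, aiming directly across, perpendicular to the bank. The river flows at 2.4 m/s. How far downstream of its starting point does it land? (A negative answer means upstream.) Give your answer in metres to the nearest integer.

99 m

Perpendicular speed = 2.900 m/s; crossing time = 120 / 2.900 = 41.379 s.
Net downstream speed = 2.400 m/s.
Drift = 2.400 × 41.379 = 99.310 m (downstream).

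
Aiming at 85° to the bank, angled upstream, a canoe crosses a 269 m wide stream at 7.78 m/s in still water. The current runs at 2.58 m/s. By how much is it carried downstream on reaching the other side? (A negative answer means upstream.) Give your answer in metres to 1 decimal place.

66.0 m

Perpendicular speed = 7.750 m/s; crossing time = 269 / 7.750 = 34.708 s.
Net downstream speed = 1.902 m/s.
Drift = 1.902 × 34.708 = 66.012 m (downstream).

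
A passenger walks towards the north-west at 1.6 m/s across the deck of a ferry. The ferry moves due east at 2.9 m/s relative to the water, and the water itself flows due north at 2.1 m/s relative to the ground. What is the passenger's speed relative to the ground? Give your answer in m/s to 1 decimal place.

In east/north components (m/s): passenger relative to ferry = (-1.131, 1.131); ferry relative to water = (2.900, 0.000); water relative to ground = (0.000, 2.100).
Sum = (1.769, 3.231) m/s.
Speed = |(1.769, 3.231)| = 3.684 m/s.

3.7 m/s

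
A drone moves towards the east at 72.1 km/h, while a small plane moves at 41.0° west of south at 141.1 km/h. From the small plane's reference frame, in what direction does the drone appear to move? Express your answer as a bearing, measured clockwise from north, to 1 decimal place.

Taking east as x and north as y: drone velocity = (72.100, 0.000) km/h; small plane velocity = (-92.570, -106.490) km/h.
Velocity of drone relative to small plane = (72.100, 0.000) − (-92.570, -106.490) = (164.670, 106.490) km/h.
Bearing = atan2(164.67, 106.49) = 57.11° clockwise from north.

057.1°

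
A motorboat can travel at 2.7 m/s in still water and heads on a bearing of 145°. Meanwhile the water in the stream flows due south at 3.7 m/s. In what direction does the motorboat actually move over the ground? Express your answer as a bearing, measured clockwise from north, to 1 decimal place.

Taking east as x and north as y: velocity relative to the water = (1.549, -2.212) m/s; the water relative to ground = (0.000, -3.700) m/s.
Velocity relative to ground = (1.549, -2.212) + (0.000, -3.700) = (1.549, -5.912) m/s.
Bearing = atan2(1.55, -5.91) = 165.32° clockwise from north.

165.3°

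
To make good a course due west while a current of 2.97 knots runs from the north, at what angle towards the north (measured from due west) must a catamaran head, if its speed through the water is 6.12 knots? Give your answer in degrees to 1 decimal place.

29.0°

The current pushes perpendicular to the desired track; the heading must have a component into the current equal to 2.97 knots: 6.12 sin θ = 2.97.
sin θ = 0.4853, so θ = 29.032°.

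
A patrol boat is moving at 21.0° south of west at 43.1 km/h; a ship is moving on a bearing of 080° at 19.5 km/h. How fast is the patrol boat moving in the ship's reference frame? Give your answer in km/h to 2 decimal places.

Taking east as x and north as y: patrol boat velocity = (-40.237, -15.446) km/h; ship velocity = (19.204, 3.386) km/h.
Velocity of patrol boat relative to ship = (-40.237, -15.446) − (19.204, 3.386) = (-59.441, -18.832) km/h.
Magnitude = |(-59.441, -18.832)| = 62.353 km/h.

62.35 km/h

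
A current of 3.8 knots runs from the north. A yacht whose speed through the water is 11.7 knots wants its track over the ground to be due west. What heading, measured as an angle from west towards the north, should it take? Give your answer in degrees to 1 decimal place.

The current pushes perpendicular to the desired track; the heading must have a component into the current equal to 3.8 knots: 11.7 sin θ = 3.8.
sin θ = 0.3248, so θ = 18.953°.

19.0°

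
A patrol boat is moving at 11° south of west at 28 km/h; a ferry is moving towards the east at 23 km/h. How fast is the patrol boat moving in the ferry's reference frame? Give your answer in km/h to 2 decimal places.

Taking east as x and north as y: patrol boat velocity = (-27.486, -5.343) km/h; ferry velocity = (23.000, 0.000) km/h.
Velocity of patrol boat relative to ferry = (-27.486, -5.343) − (23.000, 0.000) = (-50.486, -5.343) km/h.
Magnitude = |(-50.486, -5.343)| = 50.767 km/h.

50.77 km/h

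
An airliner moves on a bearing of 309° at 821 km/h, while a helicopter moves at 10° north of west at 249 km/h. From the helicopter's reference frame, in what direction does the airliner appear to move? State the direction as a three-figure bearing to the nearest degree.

Taking east as x and north as y: airliner velocity = (-638.037, 516.672) km/h; helicopter velocity = (-245.217, 43.238) km/h.
Velocity of airliner relative to helicopter = (-638.037, 516.672) − (-245.217, 43.238) = (-392.820, 473.434) km/h.
Bearing = atan2(-392.82, 473.43) = 320.32° clockwise from north.

320°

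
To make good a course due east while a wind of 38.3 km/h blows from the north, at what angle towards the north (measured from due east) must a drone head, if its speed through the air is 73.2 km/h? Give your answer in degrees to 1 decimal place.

31.5°

The wind pushes perpendicular to the desired track; the heading must have a component into the wind equal to 38.3 km/h: 73.2 sin θ = 38.3.
sin θ = 0.5232, so θ = 31.549°.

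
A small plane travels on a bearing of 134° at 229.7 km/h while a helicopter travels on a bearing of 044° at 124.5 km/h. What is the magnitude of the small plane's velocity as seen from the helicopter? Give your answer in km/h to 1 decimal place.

261.3 km/h

Taking east as x and north as y: small plane velocity = (165.232, -159.563) km/h; helicopter velocity = (86.485, 89.558) km/h.
Velocity of small plane relative to helicopter = (165.232, -159.563) − (86.485, 89.558) = (78.747, -249.121) km/h.
Magnitude = |(78.747, -249.121)| = 261.271 km/h.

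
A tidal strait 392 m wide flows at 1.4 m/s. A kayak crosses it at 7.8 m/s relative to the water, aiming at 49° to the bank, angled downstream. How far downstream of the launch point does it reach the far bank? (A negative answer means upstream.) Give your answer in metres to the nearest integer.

Perpendicular speed = 5.887 m/s; crossing time = 392 / 5.887 = 66.590 s.
Net downstream speed = 6.517 m/s.
Drift = 6.517 × 66.590 = 433.987 m (downstream).

434 m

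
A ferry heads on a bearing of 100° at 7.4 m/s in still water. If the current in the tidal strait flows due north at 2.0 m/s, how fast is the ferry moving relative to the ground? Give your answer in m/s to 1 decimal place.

Taking east as x and north as y: velocity relative to the water = (7.288, -1.285) m/s; the water relative to ground = (0.000, 2.000) m/s.
Velocity relative to ground = (7.288, -1.285) + (0.000, 2.000) = (7.288, 0.715) m/s.
Speed = |(7.288, 0.715)| = 7.323 m/s.

7.3 m/s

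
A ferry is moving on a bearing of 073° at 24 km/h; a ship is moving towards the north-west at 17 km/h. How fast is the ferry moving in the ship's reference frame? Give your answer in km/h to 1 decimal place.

35.3 km/h

Taking east as x and north as y: ferry velocity = (22.951, 7.017) km/h; ship velocity = (-12.021, 12.021) km/h.
Velocity of ferry relative to ship = (22.951, 7.017) − (-12.021, 12.021) = (34.972, -5.004) km/h.
Magnitude = |(34.972, -5.004)| = 35.328 km/h.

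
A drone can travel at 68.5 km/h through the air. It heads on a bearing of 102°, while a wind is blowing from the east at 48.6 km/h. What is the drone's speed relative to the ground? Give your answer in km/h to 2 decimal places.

23.27 km/h

Taking east as x and north as y: velocity relative to the air = (67.003, -14.242) km/h; the air relative to ground = (-48.600, 0.000) km/h.
Velocity relative to ground = (67.003, -14.242) + (-48.600, 0.000) = (18.403, -14.242) km/h.
Speed = |(18.403, -14.242)| = 23.270 km/h.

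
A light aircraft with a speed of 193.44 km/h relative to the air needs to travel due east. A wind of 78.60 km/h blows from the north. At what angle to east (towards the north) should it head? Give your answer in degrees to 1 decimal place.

24.0°

The wind pushes perpendicular to the desired track; the heading must have a component into the wind equal to 78.60 km/h: 193.44 sin θ = 78.60.
sin θ = 0.4063, so θ = 23.974°.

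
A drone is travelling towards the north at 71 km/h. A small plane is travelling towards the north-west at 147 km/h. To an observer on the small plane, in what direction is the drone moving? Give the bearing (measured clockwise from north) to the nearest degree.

Taking east as x and north as y: drone velocity = (0.000, 71.000) km/h; small plane velocity = (-103.945, 103.945) km/h.
Velocity of drone relative to small plane = (0.000, 71.000) − (-103.945, 103.945) = (103.945, -32.945) km/h.
Bearing = atan2(103.94, -32.94) = 107.59° clockwise from north.

108°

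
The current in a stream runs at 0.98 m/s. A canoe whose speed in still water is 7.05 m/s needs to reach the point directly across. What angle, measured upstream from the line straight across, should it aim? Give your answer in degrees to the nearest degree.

8°

To cancel the current, the upstream component of the canoe's velocity must equal the flow: 7.05 sin θ = 0.98.
sin θ = 0.98 / 7.05 = 0.1390.
θ = arcsin(0.1390) = 7.990°.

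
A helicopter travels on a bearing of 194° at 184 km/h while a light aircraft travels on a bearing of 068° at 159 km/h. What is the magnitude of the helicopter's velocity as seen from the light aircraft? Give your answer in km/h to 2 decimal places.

Taking east as x and north as y: helicopter velocity = (-44.514, -178.534) km/h; light aircraft velocity = (147.422, 59.562) km/h.
Velocity of helicopter relative to light aircraft = (-44.514, -178.534) − (147.422, 59.562) = (-191.936, -238.097) km/h.
Magnitude = |(-191.936, -238.097)| = 305.826 km/h.

305.83 km/h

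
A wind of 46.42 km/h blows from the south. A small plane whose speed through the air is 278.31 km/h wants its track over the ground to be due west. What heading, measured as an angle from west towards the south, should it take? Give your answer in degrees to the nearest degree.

The wind pushes perpendicular to the desired track; the heading must have a component into the wind equal to 46.42 km/h: 278.31 sin θ = 46.42.
sin θ = 0.1668, so θ = 9.601°.

10°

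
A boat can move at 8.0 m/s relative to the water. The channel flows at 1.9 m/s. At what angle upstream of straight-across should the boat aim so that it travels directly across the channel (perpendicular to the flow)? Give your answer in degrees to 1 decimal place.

To cancel the current, the upstream component of the boat's velocity must equal the flow: 8.0 sin θ = 1.9.
sin θ = 1.9 / 8.0 = 0.2375.
θ = arcsin(0.2375) = 13.739°.

13.7°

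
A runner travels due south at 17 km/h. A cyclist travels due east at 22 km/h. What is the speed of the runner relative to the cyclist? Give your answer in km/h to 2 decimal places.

Taking east as x and north as y: runner velocity = (0.000, -17.000) km/h; cyclist velocity = (22.000, 0.000) km/h.
Velocity of runner relative to cyclist = (0.000, -17.000) − (22.000, 0.000) = (-22.000, -17.000) km/h.
Magnitude = |(-22.000, -17.000)| = 27.803 km/h.

27.80 km/h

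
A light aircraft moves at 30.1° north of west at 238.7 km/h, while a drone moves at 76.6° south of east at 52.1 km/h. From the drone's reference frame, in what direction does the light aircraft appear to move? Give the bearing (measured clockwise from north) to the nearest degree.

308°

Taking east as x and north as y: light aircraft velocity = (-206.512, 119.711) km/h; drone velocity = (12.074, -50.682) km/h.
Velocity of light aircraft relative to drone = (-206.512, 119.711) − (12.074, -50.682) = (-218.586, 170.392) km/h.
Bearing = atan2(-218.59, 170.39) = 307.94° clockwise from north.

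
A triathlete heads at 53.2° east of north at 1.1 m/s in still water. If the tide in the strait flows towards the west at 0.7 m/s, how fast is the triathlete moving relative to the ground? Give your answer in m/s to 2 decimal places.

Taking east as x and north as y: velocity relative to the water = (0.881, 0.659) m/s; the water relative to ground = (-0.700, 0.000) m/s.
Velocity relative to ground = (0.881, 0.659) + (-0.700, 0.000) = (0.181, 0.659) m/s.
Speed = |(0.181, 0.659)| = 0.683 m/s.

0.68 m/s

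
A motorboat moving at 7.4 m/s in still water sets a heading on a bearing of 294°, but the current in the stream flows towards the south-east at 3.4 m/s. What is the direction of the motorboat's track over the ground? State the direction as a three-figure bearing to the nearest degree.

Taking east as x and north as y: velocity relative to the water = (-6.760, 3.010) m/s; the water relative to ground = (2.404, -2.404) m/s.
Velocity relative to ground = (-6.760, 3.010) + (2.404, -2.404) = (-4.356, 0.606) m/s.
Bearing = atan2(-4.36, 0.61) = 277.92° clockwise from north.

278°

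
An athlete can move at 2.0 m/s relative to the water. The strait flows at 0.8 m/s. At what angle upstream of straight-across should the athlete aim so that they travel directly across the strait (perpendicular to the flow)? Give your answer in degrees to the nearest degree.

To cancel the current, the upstream component of the athlete's velocity must equal the flow: 2.0 sin θ = 0.8.
sin θ = 0.8 / 2.0 = 0.4000.
θ = arcsin(0.4000) = 23.578°.

24°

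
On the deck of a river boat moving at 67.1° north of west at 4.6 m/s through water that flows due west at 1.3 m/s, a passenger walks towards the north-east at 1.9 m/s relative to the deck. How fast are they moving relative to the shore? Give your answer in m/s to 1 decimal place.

In east/north components (m/s): passenger relative to river boat = (1.344, 1.344); river boat relative to water = (-1.790, 4.237); water relative to ground = (-1.300, 0.000).
Sum = (-1.746, 5.581) m/s.
Speed = |(-1.746, 5.581)| = 5.848 m/s.

5.8 m/s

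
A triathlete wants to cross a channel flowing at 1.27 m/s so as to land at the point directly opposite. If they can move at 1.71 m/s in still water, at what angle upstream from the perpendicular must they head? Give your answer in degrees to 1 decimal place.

To cancel the current, the upstream component of the triathlete's velocity must equal the flow: 1.71 sin θ = 1.27.
sin θ = 1.27 / 1.71 = 0.7427.
θ = arcsin(0.7427) = 47.961°.

48.0°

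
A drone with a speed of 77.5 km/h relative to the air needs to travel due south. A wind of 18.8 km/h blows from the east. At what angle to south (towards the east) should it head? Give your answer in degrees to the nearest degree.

The wind pushes perpendicular to the desired track; the heading must have a component into the wind equal to 18.8 km/h: 77.5 sin θ = 18.8.
sin θ = 0.2426, so θ = 14.039°.

14°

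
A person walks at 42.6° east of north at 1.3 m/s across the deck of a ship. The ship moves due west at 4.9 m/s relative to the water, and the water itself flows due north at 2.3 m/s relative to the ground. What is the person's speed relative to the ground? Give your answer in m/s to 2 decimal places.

In east/north components (m/s): person relative to ship = (0.880, 0.957); ship relative to water = (-4.900, 0.000); water relative to ground = (0.000, 2.300).
Sum = (-4.020, 3.257) m/s.
Speed = |(-4.020, 3.257)| = 5.174 m/s.

5.17 m/s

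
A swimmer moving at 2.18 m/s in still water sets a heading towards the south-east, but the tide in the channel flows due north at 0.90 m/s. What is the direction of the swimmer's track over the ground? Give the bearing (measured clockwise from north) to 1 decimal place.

112.6°

Taking east as x and north as y: velocity relative to the water = (1.541, -1.541) m/s; the water relative to ground = (0.000, 0.900) m/s.
Velocity relative to ground = (1.541, -1.541) + (0.000, 0.900) = (1.541, -0.641) m/s.
Bearing = atan2(1.54, -0.64) = 112.59° clockwise from north.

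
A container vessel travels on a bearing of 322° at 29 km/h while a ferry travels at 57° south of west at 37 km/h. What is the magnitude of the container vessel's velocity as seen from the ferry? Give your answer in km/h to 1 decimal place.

Taking east as x and north as y: container vessel velocity = (-17.854, 22.852) km/h; ferry velocity = (-20.152, -31.031) km/h.
Velocity of container vessel relative to ferry = (-17.854, 22.852) − (-20.152, -31.031) = (2.297, 53.883) km/h.
Magnitude = |(2.297, 53.883)| = 53.932 km/h.

53.9 km/h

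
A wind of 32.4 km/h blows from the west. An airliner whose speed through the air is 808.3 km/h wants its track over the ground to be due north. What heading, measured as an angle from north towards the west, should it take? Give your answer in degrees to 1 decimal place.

The wind pushes perpendicular to the desired track; the heading must have a component into the wind equal to 32.4 km/h: 808.3 sin θ = 32.4.
sin θ = 0.0401, so θ = 2.297°.

2.3°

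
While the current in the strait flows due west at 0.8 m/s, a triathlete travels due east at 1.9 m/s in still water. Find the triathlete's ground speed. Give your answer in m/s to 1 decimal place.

1.1 m/s

Taking east as x and north as y: velocity relative to the water = (1.900, 0.000) m/s; the water relative to ground = (-0.800, 0.000) m/s.
Velocity relative to ground = (1.900, 0.000) + (-0.800, 0.000) = (1.100, 0.000) m/s.
Speed = |(1.100, 0.000)| = 1.100 m/s.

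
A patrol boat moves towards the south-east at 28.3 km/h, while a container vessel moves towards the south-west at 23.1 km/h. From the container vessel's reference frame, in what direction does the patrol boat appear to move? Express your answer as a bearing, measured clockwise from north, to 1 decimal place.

095.8°

Taking east as x and north as y: patrol boat velocity = (20.011, -20.011) km/h; container vessel velocity = (-16.334, -16.334) km/h.
Velocity of patrol boat relative to container vessel = (20.011, -20.011) − (-16.334, -16.334) = (36.345, -3.677) km/h.
Bearing = atan2(36.35, -3.68) = 95.78° clockwise from north.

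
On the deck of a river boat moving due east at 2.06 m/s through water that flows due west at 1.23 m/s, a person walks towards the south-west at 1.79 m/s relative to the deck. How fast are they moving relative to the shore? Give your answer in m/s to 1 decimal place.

In east/north components (m/s): person relative to river boat = (-1.266, -1.266); river boat relative to water = (2.060, 0.000); water relative to ground = (-1.230, 0.000).
Sum = (-0.436, -1.266) m/s.
Speed = |(-0.436, -1.266)| = 1.339 m/s.

1.3 m/s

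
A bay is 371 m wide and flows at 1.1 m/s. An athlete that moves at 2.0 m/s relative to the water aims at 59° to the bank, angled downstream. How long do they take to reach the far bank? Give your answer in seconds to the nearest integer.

216 s

The component of the athlete's velocity perpendicular to the bank is 2.0 × sin 59° = 1.714 m/s.
The current is parallel to the bank, so it does not affect the crossing time.
Time = 371 / 1.714 = 216.410 s.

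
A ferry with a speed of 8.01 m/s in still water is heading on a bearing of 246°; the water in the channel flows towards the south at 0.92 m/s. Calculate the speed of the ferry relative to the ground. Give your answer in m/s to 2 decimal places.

Taking east as x and north as y: velocity relative to the water = (-7.317, -3.258) m/s; the water relative to ground = (0.000, -0.920) m/s.
Velocity relative to ground = (-7.317, -3.258) + (0.000, -0.920) = (-7.317, -4.178) m/s.
Speed = |(-7.317, -4.178)| = 8.426 m/s.

8.43 m/s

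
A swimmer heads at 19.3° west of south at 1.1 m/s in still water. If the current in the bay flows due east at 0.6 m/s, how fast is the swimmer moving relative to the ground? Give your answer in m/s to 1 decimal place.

Taking east as x and north as y: velocity relative to the water = (-0.364, -1.038) m/s; the water relative to ground = (0.600, 0.000) m/s.
Velocity relative to ground = (-0.364, -1.038) + (0.600, 0.000) = (0.236, -1.038) m/s.
Speed = |(0.236, -1.038)| = 1.065 m/s.

1.1 m/s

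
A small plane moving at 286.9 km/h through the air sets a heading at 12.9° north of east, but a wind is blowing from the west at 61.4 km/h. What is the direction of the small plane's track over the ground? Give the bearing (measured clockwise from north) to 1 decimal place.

079.4°

Taking east as x and north as y: velocity relative to the air = (279.659, 64.050) km/h; the air relative to ground = (61.400, 0.000) km/h.
Velocity relative to ground = (279.659, 64.050) + (61.400, 0.000) = (341.059, 64.050) km/h.
Bearing = atan2(341.06, 64.05) = 79.36° clockwise from north.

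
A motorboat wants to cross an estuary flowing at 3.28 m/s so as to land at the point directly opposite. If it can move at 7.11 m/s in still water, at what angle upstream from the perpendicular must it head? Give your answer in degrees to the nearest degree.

27°

To cancel the current, the upstream component of the motorboat's velocity must equal the flow: 7.11 sin θ = 3.28.
sin θ = 3.28 / 7.11 = 0.4613.
θ = arcsin(0.4613) = 27.472°.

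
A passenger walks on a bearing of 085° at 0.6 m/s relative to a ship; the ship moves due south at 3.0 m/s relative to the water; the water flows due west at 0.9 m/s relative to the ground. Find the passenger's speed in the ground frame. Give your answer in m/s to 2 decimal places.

In east/north components (m/s): passenger relative to ship = (0.598, 0.052); ship relative to water = (0.000, -3.000); water relative to ground = (-0.900, 0.000).
Sum = (-0.302, -2.948) m/s.
Speed = |(-0.302, -2.948)| = 2.963 m/s.

2.96 m/s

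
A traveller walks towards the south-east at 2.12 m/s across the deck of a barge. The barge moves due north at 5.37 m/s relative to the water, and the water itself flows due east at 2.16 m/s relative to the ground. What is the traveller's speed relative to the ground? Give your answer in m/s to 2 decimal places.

In east/north components (m/s): traveller relative to barge = (1.499, -1.499); barge relative to water = (0.000, 5.370); water relative to ground = (2.160, 0.000).
Sum = (3.659, 3.871) m/s.
Speed = |(3.659, 3.871)| = 5.327 m/s.

5.33 m/s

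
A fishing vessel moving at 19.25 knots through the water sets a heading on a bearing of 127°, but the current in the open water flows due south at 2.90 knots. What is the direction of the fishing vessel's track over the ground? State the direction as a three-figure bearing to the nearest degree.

Taking east as x and north as y: velocity relative to the water = (15.374, -11.585) knots; the water relative to ground = (0.000, -2.900) knots.
Velocity relative to ground = (15.374, -11.585) + (0.000, -2.900) = (15.374, -14.485) knots.
Bearing = atan2(15.37, -14.48) = 133.29° clockwise from north.

133°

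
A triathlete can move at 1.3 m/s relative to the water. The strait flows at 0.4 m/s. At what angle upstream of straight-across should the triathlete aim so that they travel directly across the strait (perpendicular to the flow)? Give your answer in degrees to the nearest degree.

To cancel the current, the upstream component of the triathlete's velocity must equal the flow: 1.3 sin θ = 0.4.
sin θ = 0.4 / 1.3 = 0.3077.
θ = arcsin(0.3077) = 17.920°.

18°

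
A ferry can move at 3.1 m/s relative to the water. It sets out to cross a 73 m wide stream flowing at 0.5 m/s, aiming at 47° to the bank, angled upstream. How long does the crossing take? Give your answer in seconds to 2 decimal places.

The component of the ferry's velocity perpendicular to the bank is 3.1 × sin 47° = 2.267 m/s.
Only the cross-stream component determines the crossing time; the current contributes nothing perpendicular to the bank.
Time = 73 / 2.267 = 32.198 s.

32.20 s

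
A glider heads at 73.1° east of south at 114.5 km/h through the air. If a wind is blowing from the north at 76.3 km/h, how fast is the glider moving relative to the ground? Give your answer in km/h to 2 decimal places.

154.96 km/h

Taking east as x and north as y: velocity relative to the air = (109.555, -33.285) km/h; the air relative to ground = (0.000, -76.300) km/h.
Velocity relative to ground = (109.555, -33.285) + (0.000, -76.300) = (109.555, -109.585) km/h.
Speed = |(109.555, -109.585)| = 154.956 km/h.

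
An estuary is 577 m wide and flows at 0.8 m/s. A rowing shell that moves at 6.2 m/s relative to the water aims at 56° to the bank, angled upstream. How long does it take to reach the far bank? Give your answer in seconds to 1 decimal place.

The component of the rowing shell's velocity perpendicular to the bank is 6.2 × sin 56° = 5.140 m/s.
The flow acts along the bank and has no component across it.
Time = 577 / 5.140 = 112.256 s.

112.3 s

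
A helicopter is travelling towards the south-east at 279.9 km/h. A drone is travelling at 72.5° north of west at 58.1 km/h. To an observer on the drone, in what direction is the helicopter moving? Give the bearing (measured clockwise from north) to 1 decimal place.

139.6°

Taking east as x and north as y: helicopter velocity = (197.919, -197.919) km/h; drone velocity = (-17.471, 55.411) km/h.
Velocity of helicopter relative to drone = (197.919, -197.919) − (-17.471, 55.411) = (215.390, -253.330) km/h.
Bearing = atan2(215.39, -253.33) = 139.63° clockwise from north.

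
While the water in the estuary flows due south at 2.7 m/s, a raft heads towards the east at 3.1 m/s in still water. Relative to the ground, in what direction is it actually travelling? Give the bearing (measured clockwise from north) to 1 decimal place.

Taking east as x and north as y: velocity relative to the water = (3.100, 0.000) m/s; the water relative to ground = (0.000, -2.700) m/s.
Velocity relative to ground = (3.100, 0.000) + (0.000, -2.700) = (3.100, -2.700) m/s.
Bearing = atan2(3.10, -2.70) = 131.05° clockwise from north.

131.1°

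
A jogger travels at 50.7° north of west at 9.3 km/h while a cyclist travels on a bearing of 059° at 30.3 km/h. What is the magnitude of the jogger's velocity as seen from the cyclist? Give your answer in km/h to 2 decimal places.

Taking east as x and north as y: jogger velocity = (-5.890, 7.197) km/h; cyclist velocity = (25.972, 15.606) km/h.
Velocity of jogger relative to cyclist = (-5.890, 7.197) − (25.972, 15.606) = (-31.863, -8.409) km/h.
Magnitude = |(-31.863, -8.409)| = 32.954 km/h.

32.95 km/h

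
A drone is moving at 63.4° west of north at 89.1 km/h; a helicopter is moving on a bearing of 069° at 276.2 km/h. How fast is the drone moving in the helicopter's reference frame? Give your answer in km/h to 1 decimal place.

342.7 km/h

Taking east as x and north as y: drone velocity = (-79.669, 39.895) km/h; helicopter velocity = (257.855, 98.981) km/h.
Velocity of drone relative to helicopter = (-79.669, 39.895) − (257.855, 98.981) = (-337.524, -59.086) km/h.
Magnitude = |(-337.524, -59.086)| = 342.657 km/h.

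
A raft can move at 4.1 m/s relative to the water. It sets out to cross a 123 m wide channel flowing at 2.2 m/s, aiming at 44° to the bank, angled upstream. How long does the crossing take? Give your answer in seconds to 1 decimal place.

The component of the raft's velocity perpendicular to the bank is 4.1 × sin 44° = 2.848 m/s.
The current is parallel to the bank, so it does not affect the crossing time.
Time = 123 / 2.848 = 43.187 s.

43.2 s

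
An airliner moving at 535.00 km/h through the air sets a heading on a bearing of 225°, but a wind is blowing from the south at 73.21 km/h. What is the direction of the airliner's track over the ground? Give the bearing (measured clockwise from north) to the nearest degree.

Taking east as x and north as y: velocity relative to the air = (-378.302, -378.302) km/h; the air relative to ground = (0.000, 73.210) km/h.
Velocity relative to ground = (-378.302, -378.302) + (0.000, 73.210) = (-378.302, -305.092) km/h.
Bearing = atan2(-378.30, -305.09) = 231.11° clockwise from north.

231°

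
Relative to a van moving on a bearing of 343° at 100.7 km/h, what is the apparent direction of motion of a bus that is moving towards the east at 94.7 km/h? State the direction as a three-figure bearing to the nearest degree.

128°

Taking east as x and north as y: bus velocity = (94.700, 0.000) km/h; van velocity = (-29.442, 96.300) km/h.
Velocity of bus relative to van = (94.700, 0.000) − (-29.442, 96.300) = (124.142, -96.300) km/h.
Bearing = atan2(124.14, -96.30) = 127.80° clockwise from north.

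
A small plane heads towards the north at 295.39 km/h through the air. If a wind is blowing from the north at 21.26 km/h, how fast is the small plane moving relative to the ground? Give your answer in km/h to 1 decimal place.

274.1 km/h

Taking east as x and north as y: velocity relative to the air = (0.000, 295.390) km/h; the air relative to ground = (0.000, -21.260) km/h.
Velocity relative to ground = (0.000, 295.390) + (0.000, -21.260) = (0.000, 274.130) km/h.
Speed = |(0.000, 274.130)| = 274.130 km/h.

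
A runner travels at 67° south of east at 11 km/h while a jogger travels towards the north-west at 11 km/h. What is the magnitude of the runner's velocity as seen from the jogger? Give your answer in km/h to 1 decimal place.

Taking east as x and north as y: runner velocity = (4.298, -10.126) km/h; jogger velocity = (-7.778, 7.778) km/h.
Velocity of runner relative to jogger = (4.298, -10.126) − (-7.778, 7.778) = (12.076, -17.904) km/h.
Magnitude = |(12.076, -17.904)| = 21.596 km/h.

21.6 km/h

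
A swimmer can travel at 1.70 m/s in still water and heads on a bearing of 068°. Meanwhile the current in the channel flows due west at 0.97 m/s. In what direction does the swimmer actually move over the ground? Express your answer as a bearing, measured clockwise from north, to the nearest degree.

044°

Taking east as x and north as y: velocity relative to the water = (1.576, 0.637) m/s; the water relative to ground = (-0.970, 0.000) m/s.
Velocity relative to ground = (1.576, 0.637) + (-0.970, 0.000) = (0.606, 0.637) m/s.
Bearing = atan2(0.61, 0.64) = 43.59° clockwise from north.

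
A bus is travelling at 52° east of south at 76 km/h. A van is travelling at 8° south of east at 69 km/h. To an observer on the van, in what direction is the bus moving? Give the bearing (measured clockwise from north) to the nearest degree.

Taking east as x and north as y: bus velocity = (59.889, -46.790) km/h; van velocity = (68.328, -9.603) km/h.
Velocity of bus relative to van = (59.889, -46.790) − (68.328, -9.603) = (-8.440, -37.187) km/h.
Bearing = atan2(-8.44, -37.19) = 192.79° clockwise from north.

193°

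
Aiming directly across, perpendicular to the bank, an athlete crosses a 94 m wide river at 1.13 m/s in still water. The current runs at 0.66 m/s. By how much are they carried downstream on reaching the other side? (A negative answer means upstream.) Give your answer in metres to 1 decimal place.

Perpendicular speed = 1.130 m/s; crossing time = 94 / 1.130 = 83.186 s.
Net downstream speed = 0.660 m/s.
Drift = 0.660 × 83.186 = 54.903 m (downstream).

54.9 m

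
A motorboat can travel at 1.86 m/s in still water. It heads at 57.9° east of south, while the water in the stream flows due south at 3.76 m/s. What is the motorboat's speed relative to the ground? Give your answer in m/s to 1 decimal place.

Taking east as x and north as y: velocity relative to the water = (1.576, -0.988) m/s; the water relative to ground = (0.000, -3.760) m/s.
Velocity relative to ground = (1.576, -0.988) + (0.000, -3.760) = (1.576, -4.748) m/s.
Speed = |(1.576, -4.748)| = 5.003 m/s.

5.0 m/s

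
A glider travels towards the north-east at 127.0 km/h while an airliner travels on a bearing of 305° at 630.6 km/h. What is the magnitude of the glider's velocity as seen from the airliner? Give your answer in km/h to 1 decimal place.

664.5 km/h

Taking east as x and north as y: glider velocity = (89.803, 89.803) km/h; airliner velocity = (-516.557, 361.697) km/h.
Velocity of glider relative to airliner = (89.803, 89.803) − (-516.557, 361.697) = (606.360, -271.895) km/h.
Magnitude = |(606.360, -271.895)| = 664.529 km/h.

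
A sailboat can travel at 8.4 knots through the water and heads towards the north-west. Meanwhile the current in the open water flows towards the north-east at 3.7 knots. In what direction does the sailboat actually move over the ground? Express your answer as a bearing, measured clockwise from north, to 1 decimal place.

Taking east as x and north as y: velocity relative to the water = (-5.940, 5.940) knots; the water relative to ground = (2.616, 2.616) knots.
Velocity relative to ground = (-5.940, 5.940) + (2.616, 2.616) = (-3.323, 8.556) knots.
Bearing = atan2(-3.32, 8.56) = 338.77° clockwise from north.

338.8°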